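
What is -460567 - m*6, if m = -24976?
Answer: -310711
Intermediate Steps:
-460567 - m*6 = -460567 - (-24976)*6 = -460567 - 1*(-149856) = -460567 + 149856 = -310711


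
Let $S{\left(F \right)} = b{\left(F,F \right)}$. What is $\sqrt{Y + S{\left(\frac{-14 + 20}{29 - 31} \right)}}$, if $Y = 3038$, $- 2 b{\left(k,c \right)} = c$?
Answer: $\frac{\sqrt{12158}}{2} \approx 55.132$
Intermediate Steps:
$b{\left(k,c \right)} = - \frac{c}{2}$
$S{\left(F \right)} = - \frac{F}{2}$
$\sqrt{Y + S{\left(\frac{-14 + 20}{29 - 31} \right)}} = \sqrt{3038 - \frac{\left(-14 + 20\right) \frac{1}{29 - 31}}{2}} = \sqrt{3038 - \frac{6 \frac{1}{-2}}{2}} = \sqrt{3038 - \frac{6 \left(- \frac{1}{2}\right)}{2}} = \sqrt{3038 - - \frac{3}{2}} = \sqrt{3038 + \frac{3}{2}} = \sqrt{\frac{6079}{2}} = \frac{\sqrt{12158}}{2}$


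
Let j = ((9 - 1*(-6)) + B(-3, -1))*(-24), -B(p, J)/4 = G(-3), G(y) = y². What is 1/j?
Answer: 1/504 ≈ 0.0019841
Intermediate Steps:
B(p, J) = -36 (B(p, J) = -4*(-3)² = -4*9 = -36)
j = 504 (j = ((9 - 1*(-6)) - 36)*(-24) = ((9 + 6) - 36)*(-24) = (15 - 36)*(-24) = -21*(-24) = 504)
1/j = 1/504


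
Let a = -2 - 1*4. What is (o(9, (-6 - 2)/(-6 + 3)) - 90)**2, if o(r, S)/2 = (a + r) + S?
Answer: 55696/9 ≈ 6188.4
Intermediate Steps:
a = -6 (a = -2 - 4 = -6)
o(r, S) = -12 + 2*S + 2*r (o(r, S) = 2*((-6 + r) + S) = 2*(-6 + S + r) = -12 + 2*S + 2*r)
(o(9, (-6 - 2)/(-6 + 3)) - 90)**2 = ((-12 + 2*((-6 - 2)/(-6 + 3)) + 2*9) - 90)**2 = ((-12 + 2*(-8/(-3)) + 18) - 90)**2 = ((-12 + 2*(-8*(-1/3)) + 18) - 90)**2 = ((-12 + 2*(8/3) + 18) - 90)**2 = ((-12 + 16/3 + 18) - 90)**2 = (34/3 - 90)**2 = (-236/3)**2 = 55696/9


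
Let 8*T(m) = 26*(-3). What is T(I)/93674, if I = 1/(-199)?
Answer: -39/374696 ≈ -0.00010408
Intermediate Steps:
I = -1/199 ≈ -0.0050251
T(m) = -39/4 (T(m) = (26*(-3))/8 = (1/8)*(-78) = -39/4)
T(I)/93674 = -39/4/93674 = -39/4*1/93674 = -39/374696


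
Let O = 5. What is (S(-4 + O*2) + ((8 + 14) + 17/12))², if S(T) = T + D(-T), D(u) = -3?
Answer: 100489/144 ≈ 697.84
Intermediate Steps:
S(T) = -3 + T (S(T) = T - 3 = -3 + T)
(S(-4 + O*2) + ((8 + 14) + 17/12))² = ((-3 + (-4 + 5*2)) + ((8 + 14) + 17/12))² = ((-3 + (-4 + 10)) + (22 + 17*(1/12)))² = ((-3 + 6) + (22 + 17/12))² = (3 + 281/12)² = (317/12)² = 100489/144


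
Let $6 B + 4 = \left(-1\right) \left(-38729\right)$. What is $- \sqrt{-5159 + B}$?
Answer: $- \frac{\sqrt{46626}}{6} \approx -35.988$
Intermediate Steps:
$B = \frac{38725}{6}$ ($B = - \frac{2}{3} + \frac{\left(-1\right) \left(-38729\right)}{6} = - \frac{2}{3} + \frac{1}{6} \cdot 38729 = - \frac{2}{3} + \frac{38729}{6} = \frac{38725}{6} \approx 6454.2$)
$- \sqrt{-5159 + B} = - \sqrt{-5159 + \frac{38725}{6}} = - \sqrt{\frac{7771}{6}} = - \frac{\sqrt{46626}}{6}$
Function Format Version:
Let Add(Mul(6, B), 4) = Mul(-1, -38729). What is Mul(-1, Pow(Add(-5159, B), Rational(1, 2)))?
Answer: Mul(Rational(-1, 6), Pow(46626, Rational(1, 2))) ≈ -35.988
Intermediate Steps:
B = Rational(38725, 6) (B = Add(Rational(-2, 3), Mul(Rational(1, 6), Mul(-1, -38729))) = Add(Rational(-2, 3), Mul(Rational(1, 6), 38729)) = Add(Rational(-2, 3), Rational(38729, 6)) = Rational(38725, 6) ≈ 6454.2)
Mul(-1, Pow(Add(-5159, B), Rational(1, 2))) = Mul(-1, Pow(Add(-5159, Rational(38725, 6)), Rational(1, 2))) = Mul(-1, Pow(Rational(7771, 6), Rational(1, 2))) = Mul(-1, Mul(Rational(1, 6), Pow(46626, Rational(1, 2)))) = Mul(Rational(-1, 6), Pow(46626, Rational(1, 2)))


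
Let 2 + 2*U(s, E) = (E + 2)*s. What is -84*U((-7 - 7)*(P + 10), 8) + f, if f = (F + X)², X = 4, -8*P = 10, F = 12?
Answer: 51790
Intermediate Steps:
P = -5/4 (P = -⅛*10 = -5/4 ≈ -1.2500)
f = 256 (f = (12 + 4)² = 16² = 256)
U(s, E) = -1 + s*(2 + E)/2 (U(s, E) = -1 + ((E + 2)*s)/2 = -1 + ((2 + E)*s)/2 = -1 + (s*(2 + E))/2 = -1 + s*(2 + E)/2)
-84*U((-7 - 7)*(P + 10), 8) + f = -84*(-1 + (-7 - 7)*(-5/4 + 10) + (½)*8*((-7 - 7)*(-5/4 + 10))) + 256 = -84*(-1 - 14*35/4 + (½)*8*(-14*35/4)) + 256 = -84*(-1 - 245/2 + (½)*8*(-245/2)) + 256 = -84*(-1 - 245/2 - 490) + 256 = -84*(-1227/2) + 256 = 51534 + 256 = 51790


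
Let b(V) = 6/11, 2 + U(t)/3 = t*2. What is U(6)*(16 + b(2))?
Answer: 5460/11 ≈ 496.36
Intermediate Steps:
U(t) = -6 + 6*t (U(t) = -6 + 3*(t*2) = -6 + 3*(2*t) = -6 + 6*t)
b(V) = 6/11 (b(V) = 6*(1/11) = 6/11)
U(6)*(16 + b(2)) = (-6 + 6*6)*(16 + 6/11) = (-6 + 36)*(182/11) = 30*(182/11) = 5460/11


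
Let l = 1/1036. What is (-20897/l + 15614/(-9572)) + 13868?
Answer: -103547147071/4786 ≈ -2.1635e+7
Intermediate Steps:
l = 1/1036 ≈ 0.00096525
(-20897/l + 15614/(-9572)) + 13868 = (-20897/1/1036 + 15614/(-9572)) + 13868 = (-20897*1036 + 15614*(-1/9572)) + 13868 = (-21649292 - 7807/4786) + 13868 = -103613519319/4786 + 13868 = -103547147071/4786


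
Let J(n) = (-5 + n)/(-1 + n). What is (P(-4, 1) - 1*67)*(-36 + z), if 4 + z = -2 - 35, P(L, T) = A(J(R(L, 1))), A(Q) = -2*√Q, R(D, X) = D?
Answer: 5159 + 462*√5/5 ≈ 5365.6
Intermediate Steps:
J(n) = (-5 + n)/(-1 + n)
P(L, T) = -2*√((-5 + L)/(-1 + L))
z = -41 (z = -4 + (-2 - 35) = -4 - 37 = -41)
(P(-4, 1) - 1*67)*(-36 + z) = (-2*3*√(-1/(-1 - 4)) - 1*67)*(-36 - 41) = (-2*3*√(-1/(-5)) - 67)*(-77) = (-2*3*√5/5 - 67)*(-77) = (-6*√5/5 - 67)*(-77) = (-67 - 6*√5/5)*(-77) = 5159 + 462*√5/5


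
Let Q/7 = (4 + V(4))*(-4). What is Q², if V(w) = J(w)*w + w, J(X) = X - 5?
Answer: 12544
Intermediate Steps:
J(X) = -5 + X
V(w) = w + w*(-5 + w) (V(w) = (-5 + w)*w + w = w*(-5 + w) + w = w + w*(-5 + w))
Q = -112 (Q = 7*((4 + 4*(-4 + 4))*(-4)) = 7*((4 + 4*0)*(-4)) = 7*((4 + 0)*(-4)) = 7*(4*(-4)) = 7*(-16) = -112)
Q² = (-112)² = 12544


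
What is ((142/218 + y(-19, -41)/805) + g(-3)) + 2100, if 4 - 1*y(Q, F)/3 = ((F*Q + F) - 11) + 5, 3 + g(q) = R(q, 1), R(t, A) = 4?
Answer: 26310192/12535 ≈ 2098.9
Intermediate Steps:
g(q) = 1 (g(q) = -3 + 4 = 1)
y(Q, F) = 30 - 3*F - 3*F*Q (y(Q, F) = 12 - 3*(((F*Q + F) - 11) + 5) = 12 - 3*(((F + F*Q) - 11) + 5) = 12 - 3*((-11 + F + F*Q) + 5) = 12 - 3*(-6 + F + F*Q) = 12 + (18 - 3*F - 3*F*Q) = 30 - 3*F - 3*F*Q)
((142/218 + y(-19, -41)/805) + g(-3)) + 2100 = ((142/218 + (30 - 3*(-41) - 3*(-41)*(-19))/805) + 1) + 2100 = ((142*(1/218) + (30 + 123 - 2337)*(1/805)) + 1) + 2100 = ((71/109 - 2184*1/805) + 1) + 2100 = ((71/109 - 312/115) + 1) + 2100 = (-25843/12535 + 1) + 2100 = -13308/12535 + 2100 = 26310192/12535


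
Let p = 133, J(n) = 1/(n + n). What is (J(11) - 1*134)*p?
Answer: -391951/22 ≈ -17816.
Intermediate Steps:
J(n) = 1/(2*n)
(J(11) - 1*134)*p = ((½)/11 - 1*134)*133 = ((½)*(1/11) - 134)*133 = (1/22 - 134)*133 = -2947/22*133 = -391951/22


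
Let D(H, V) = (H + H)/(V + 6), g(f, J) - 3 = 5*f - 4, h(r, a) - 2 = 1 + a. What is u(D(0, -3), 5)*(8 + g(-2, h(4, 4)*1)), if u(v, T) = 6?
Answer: -18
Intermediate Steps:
h(r, a) = 3 + a (h(r, a) = 2 + (1 + a) = 3 + a)
g(f, J) = -1 + 5*f (g(f, J) = 3 + (5*f - 4) = 3 + (-4 + 5*f) = -1 + 5*f)
D(H, V) = 2*H/(6 + V) (D(H, V) = (2*H)/(6 + V) = 2*H/(6 + V))
u(D(0, -3), 5)*(8 + g(-2, h(4, 4)*1)) = 6*(8 + (-1 + 5*(-2))) = 6*(8 + (-1 - 10)) = 6*(8 - 11) = 6*(-3) = -18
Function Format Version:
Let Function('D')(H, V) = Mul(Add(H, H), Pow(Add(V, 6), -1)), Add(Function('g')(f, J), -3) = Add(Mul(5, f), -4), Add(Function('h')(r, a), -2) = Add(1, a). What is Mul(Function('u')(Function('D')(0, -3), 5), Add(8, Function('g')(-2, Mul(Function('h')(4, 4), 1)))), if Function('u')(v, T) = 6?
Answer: -18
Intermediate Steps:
Function('h')(r, a) = Add(3, a) (Function('h')(r, a) = Add(2, Add(1, a)) = Add(3, a))
Function('g')(f, J) = Add(-1, Mul(5, f)) (Function('g')(f, J) = Add(3, Add(Mul(5, f), -4)) = Add(3, Add(-4, Mul(5, f))) = Add(-1, Mul(5, f)))
Function('D')(H, V) = Mul(2, H, Pow(Add(6, V), -1)) (Function('D')(H, V) = Mul(Mul(2, H), Pow(Add(6, V), -1)) = Mul(2, H, Pow(Add(6, V), -1)))
Mul(Function('u')(Function('D')(0, -3), 5), Add(8, Function('g')(-2, Mul(Function('h')(4, 4), 1)))) = Mul(6, Add(8, Add(-1, Mul(5, -2)))) = Mul(6, Add(8, Add(-1, -10))) = Mul(6, Add(8, -11)) = Mul(6, -3) = -18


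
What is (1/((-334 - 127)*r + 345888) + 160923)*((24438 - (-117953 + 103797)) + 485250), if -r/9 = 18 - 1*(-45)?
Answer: 51192400744511144/607275 ≈ 8.4299e+10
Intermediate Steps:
r = -567 (r = -9*(18 - 1*(-45)) = -9*(18 + 45) = -9*63 = -567)
(1/((-334 - 127)*r + 345888) + 160923)*((24438 - (-117953 + 103797)) + 485250) = (1/((-334 - 127)*(-567) + 345888) + 160923)*((24438 - (-117953 + 103797)) + 485250) = (1/(-461*(-567) + 345888) + 160923)*((24438 - 1*(-14156)) + 485250) = (1/(261387 + 345888) + 160923)*((24438 + 14156) + 485250) = (1/607275 + 160923)*(38594 + 485250) = (1/607275 + 160923)*523844 = (97724514826/607275)*523844 = 51192400744511144/607275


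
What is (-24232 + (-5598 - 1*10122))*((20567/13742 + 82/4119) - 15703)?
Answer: 17753784785631752/28301649 ≈ 6.2731e+8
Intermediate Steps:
(-24232 + (-5598 - 1*10122))*((20567/13742 + 82/4119) - 15703) = (-24232 + (-5598 - 10122))*((20567*(1/13742) + 82*(1/4119)) - 15703) = (-24232 - 15720)*((20567/13742 + 82/4119) - 15703) = -39952*(85842317/56603298 - 15703) = -39952*(-888755746177/56603298) = 17753784785631752/28301649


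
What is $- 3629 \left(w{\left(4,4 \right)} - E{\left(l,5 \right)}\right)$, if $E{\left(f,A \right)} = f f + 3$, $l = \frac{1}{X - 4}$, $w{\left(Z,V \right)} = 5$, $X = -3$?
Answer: $- \frac{352013}{49} \approx -7183.9$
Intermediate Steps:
$l = - \frac{1}{7}$ ($l = \frac{1}{-3 - 4} = \frac{1}{-7} = - \frac{1}{7} \approx -0.14286$)
$E{\left(f,A \right)} = 3 + f^{2}$ ($E{\left(f,A \right)} = f^{2} + 3 = 3 + f^{2}$)
$- 3629 \left(w{\left(4,4 \right)} - E{\left(l,5 \right)}\right) = - 3629 \left(5 - \left(3 + \left(- \frac{1}{7}\right)^{2}\right)\right) = - 3629 \left(5 - \left(3 + \frac{1}{49}\right)\right) = - 3629 \left(5 - \frac{148}{49}\right) = \left(-3629\right) \frac{97}{49} = - \frac{352013}{49}$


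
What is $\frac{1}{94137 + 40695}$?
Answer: $\frac{1}{134832} \approx 7.4166 \cdot 10^{-6}$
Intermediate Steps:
$\frac{1}{94137 + 40695} = \frac{1}{134832}$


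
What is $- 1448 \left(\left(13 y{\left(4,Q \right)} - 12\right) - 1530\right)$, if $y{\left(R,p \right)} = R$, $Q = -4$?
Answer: $2157520$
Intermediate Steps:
$- 1448 \left(\left(13 y{\left(4,Q \right)} - 12\right) - 1530\right) = - 1448 \left(\left(13 \cdot 4 - 12\right) - 1530\right) = - 1448 \left(\left(52 - 12\right) - 1530\right) = - 1448 \left(40 - 1530\right) = \left(-1448\right) \left(-1490\right) = 2157520$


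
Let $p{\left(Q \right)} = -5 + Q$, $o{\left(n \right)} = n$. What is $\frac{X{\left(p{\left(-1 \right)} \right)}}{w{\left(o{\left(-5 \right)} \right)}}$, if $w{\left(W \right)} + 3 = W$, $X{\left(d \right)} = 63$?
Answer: $- \frac{63}{8} \approx -7.875$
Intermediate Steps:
$w{\left(W \right)} = -3 + W$
$\frac{X{\left(p{\left(-1 \right)} \right)}}{w{\left(o{\left(-5 \right)} \right)}} = \frac{63}{-3 - 5} = \frac{63}{-8} = 63 \left(- \frac{1}{8}\right) = - \frac{63}{8}$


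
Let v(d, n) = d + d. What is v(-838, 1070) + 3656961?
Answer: 3655285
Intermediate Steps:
v(d, n) = 2*d
v(-838, 1070) + 3656961 = 2*(-838) + 3656961 = -1676 + 3656961 = 3655285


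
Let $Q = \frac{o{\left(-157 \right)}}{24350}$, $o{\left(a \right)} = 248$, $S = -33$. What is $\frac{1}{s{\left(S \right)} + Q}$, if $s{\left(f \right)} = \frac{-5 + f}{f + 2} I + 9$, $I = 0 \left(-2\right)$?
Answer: $\frac{12175}{109699} \approx 0.11099$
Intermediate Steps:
$I = 0$
$s{\left(f \right)} = 9$ ($s{\left(f \right)} = \frac{-5 + f}{f + 2} \cdot 0 + 9 = \frac{-5 + f}{2 + f} 0 + 9 = 0 + 9 = 9$)
$Q = \frac{124}{12175}$ ($Q = \frac{248}{24350} = 248 \cdot \frac{1}{24350} = \frac{124}{12175} \approx 0.010185$)
$\frac{1}{s{\left(S \right)} + Q} = \frac{1}{9 + \frac{124}{12175}} = \frac{1}{\frac{109699}{12175}} = \frac{12175}{109699}$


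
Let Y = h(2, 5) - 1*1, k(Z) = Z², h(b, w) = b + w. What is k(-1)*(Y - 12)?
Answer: -6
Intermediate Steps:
Y = 6 (Y = (2 + 5) - 1*1 = 7 - 1 = 6)
k(-1)*(Y - 12) = (-1)²*(6 - 12) = 1*(-6) = -6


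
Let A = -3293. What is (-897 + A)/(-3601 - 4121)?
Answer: 2095/3861 ≈ 0.54261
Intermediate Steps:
(-897 + A)/(-3601 - 4121) = (-897 - 3293)/(-3601 - 4121) = -4190/(-7722) = -4190*(-1/7722) = 2095/3861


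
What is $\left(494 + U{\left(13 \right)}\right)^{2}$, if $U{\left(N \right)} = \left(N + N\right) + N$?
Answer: $284089$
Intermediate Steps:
$U{\left(N \right)} = 3 N$ ($U{\left(N \right)} = 2 N + N = 3 N$)
$\left(494 + U{\left(13 \right)}\right)^{2} = \left(494 + 3 \cdot 13\right)^{2} = \left(494 + 39\right)^{2} = 533^{2} = 284089$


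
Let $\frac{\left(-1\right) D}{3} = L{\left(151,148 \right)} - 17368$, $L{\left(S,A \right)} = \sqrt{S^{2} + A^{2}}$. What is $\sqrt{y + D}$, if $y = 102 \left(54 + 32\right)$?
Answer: $\sqrt{60876 - 3 \sqrt{44705}} \approx 245.44$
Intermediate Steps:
$y = 8772$ ($y = 102 \cdot 86 = 8772$)
$L{\left(S,A \right)} = \sqrt{A^{2} + S^{2}}$
$D = 52104 - 3 \sqrt{44705}$ ($D = - 3 \left(\sqrt{148^{2} + 151^{2}} - 17368\right) = - 3 \left(\sqrt{21904 + 22801} - 17368\right) = - 3 \left(\sqrt{44705} - 17368\right) = - 3 \left(-17368 + \sqrt{44705}\right) = 52104 - 3 \sqrt{44705} \approx 51470.0$)
$\sqrt{y + D} = \sqrt{8772 + \left(52104 - 3 \sqrt{44705}\right)} = \sqrt{60876 - 3 \sqrt{44705}}$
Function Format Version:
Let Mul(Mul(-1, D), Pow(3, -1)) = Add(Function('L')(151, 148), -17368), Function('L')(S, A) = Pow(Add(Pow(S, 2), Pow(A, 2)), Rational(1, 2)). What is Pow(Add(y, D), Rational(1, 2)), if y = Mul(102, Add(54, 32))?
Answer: Pow(Add(60876, Mul(-3, Pow(44705, Rational(1, 2)))), Rational(1, 2)) ≈ 245.44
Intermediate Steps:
y = 8772 (y = Mul(102, 86) = 8772)
Function('L')(S, A) = Pow(Add(Pow(A, 2), Pow(S, 2)), Rational(1, 2))
D = Add(52104, Mul(-3, Pow(44705, Rational(1, 2)))) (D = Mul(-3, Add(Pow(Add(Pow(148, 2), Pow(151, 2)), Rational(1, 2)), -17368)) = Mul(-3, Add(Pow(Add(21904, 22801), Rational(1, 2)), -17368)) = Mul(-3, Add(Pow(44705, Rational(1, 2)), -17368)) = Mul(-3, Add(-17368, Pow(44705, Rational(1, 2)))) = Add(52104, Mul(-3, Pow(44705, Rational(1, 2)))) ≈ 51470.)
Pow(Add(y, D), Rational(1, 2)) = Pow(Add(8772, Add(52104, Mul(-3, Pow(44705, Rational(1, 2))))), Rational(1, 2)) = Pow(Add(60876, Mul(-3, Pow(44705, Rational(1, 2)))), Rational(1, 2))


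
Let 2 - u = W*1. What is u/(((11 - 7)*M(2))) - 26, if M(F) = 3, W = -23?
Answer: -287/12 ≈ -23.917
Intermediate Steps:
u = 25 (u = 2 - (-23) = 2 - 1*(-23) = 2 + 23 = 25)
u/(((11 - 7)*M(2))) - 26 = 25/((11 - 7)*3) - 26 = 25/(4*3) - 26 = 25/12 - 26 = -287/12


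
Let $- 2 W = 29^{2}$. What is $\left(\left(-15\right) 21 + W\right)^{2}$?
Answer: $\frac{2163841}{4} \approx 5.4096 \cdot 10^{5}$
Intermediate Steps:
$W = - \frac{841}{2}$ ($W = - \frac{29^{2}}{2} = \left(- \frac{1}{2}\right) 841 = - \frac{841}{2} \approx -420.5$)
$\left(\left(-15\right) 21 + W\right)^{2} = \left(\left(-15\right) 21 - \frac{841}{2}\right)^{2} = \left(-315 - \frac{841}{2}\right)^{2} = \left(- \frac{1471}{2}\right)^{2} = \frac{2163841}{4}$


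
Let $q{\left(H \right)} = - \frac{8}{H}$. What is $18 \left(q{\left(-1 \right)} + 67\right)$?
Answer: $1350$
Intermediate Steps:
$18 \left(q{\left(-1 \right)} + 67\right) = 18 \left(- \frac{8}{-1} + 67\right) = 18 \left(\left(-8\right) \left(-1\right) + 67\right) = 18 \left(8 + 67\right) = 18 \cdot 75 = 1350$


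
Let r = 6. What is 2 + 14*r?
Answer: 86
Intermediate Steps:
2 + 14*r = 2 + 14*6 = 2 + 84 = 86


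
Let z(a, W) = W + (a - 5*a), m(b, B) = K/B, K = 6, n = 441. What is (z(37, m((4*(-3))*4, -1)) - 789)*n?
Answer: -415863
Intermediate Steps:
m(b, B) = 6/B
z(a, W) = W - 4*a
(z(37, m((4*(-3))*4, -1)) - 789)*n = ((6/(-1) - 4*37) - 789)*441 = ((6*(-1) - 148) - 789)*441 = ((-6 - 148) - 789)*441 = (-154 - 789)*441 = -943*441 = -415863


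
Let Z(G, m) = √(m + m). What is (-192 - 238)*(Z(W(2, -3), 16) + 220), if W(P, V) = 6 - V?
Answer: -94600 - 1720*√2 ≈ -97033.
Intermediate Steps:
Z(G, m) = √2*√m (Z(G, m) = √(2*m) = √2*√m)
(-192 - 238)*(Z(W(2, -3), 16) + 220) = (-192 - 238)*(√2*√16 + 220) = -430*(√2*4 + 220) = -430*(4*√2 + 220) = -430*(220 + 4*√2) = -94600 - 1720*√2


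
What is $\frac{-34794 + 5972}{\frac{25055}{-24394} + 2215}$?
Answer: $- \frac{703083868}{54007655} \approx -13.018$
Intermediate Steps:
$\frac{-34794 + 5972}{\frac{25055}{-24394} + 2215} = - \frac{28822}{25055 \left(- \frac{1}{24394}\right) + 2215} = - \frac{28822}{- \frac{25055}{24394} + 2215} = - \frac{28822}{\frac{54007655}{24394}} = \left(-28822\right) \frac{24394}{54007655} = - \frac{703083868}{54007655}$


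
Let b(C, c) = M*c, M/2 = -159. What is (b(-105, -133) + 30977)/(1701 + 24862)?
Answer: 73271/26563 ≈ 2.7584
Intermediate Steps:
M = -318 (M = 2*(-159) = -318)
b(C, c) = -318*c
(b(-105, -133) + 30977)/(1701 + 24862) = (-318*(-133) + 30977)/(1701 + 24862) = (42294 + 30977)/26563 = 73271*(1/26563) = 73271/26563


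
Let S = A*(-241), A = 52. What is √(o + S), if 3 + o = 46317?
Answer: √33782 ≈ 183.80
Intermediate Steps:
o = 46314 (o = -3 + 46317 = 46314)
S = -12532 (S = 52*(-241) = -12532)
√(o + S) = √(46314 - 12532) = √33782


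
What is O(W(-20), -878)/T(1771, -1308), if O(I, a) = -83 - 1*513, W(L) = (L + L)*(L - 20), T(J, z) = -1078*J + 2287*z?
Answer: 298/2450267 ≈ 0.00012162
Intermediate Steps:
W(L) = 2*L*(-20 + L) (W(L) = (2*L)*(-20 + L) = 2*L*(-20 + L))
O(I, a) = -596 (O(I, a) = -83 - 513 = -596)
O(W(-20), -878)/T(1771, -1308) = -596/(-1078*1771 + 2287*(-1308)) = -596/(-1909138 - 2991396) = -596/(-4900534) = -596*(-1/4900534) = 298/2450267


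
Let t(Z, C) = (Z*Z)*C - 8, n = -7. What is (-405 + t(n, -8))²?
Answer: 648025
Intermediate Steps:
t(Z, C) = -8 + C*Z² (t(Z, C) = Z²*C - 8 = C*Z² - 8 = -8 + C*Z²)
(-405 + t(n, -8))² = (-405 + (-8 - 8*(-7)²))² = (-405 + (-8 - 8*49))² = (-405 + (-8 - 392))² = (-405 - 400)² = (-805)² = 648025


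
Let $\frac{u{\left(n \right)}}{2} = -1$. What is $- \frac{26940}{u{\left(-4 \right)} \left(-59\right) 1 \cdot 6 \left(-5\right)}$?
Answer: $\frac{449}{59} \approx 7.6102$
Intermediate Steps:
$u{\left(n \right)} = -2$ ($u{\left(n \right)} = 2 \left(-1\right) = -2$)
$- \frac{26940}{u{\left(-4 \right)} \left(-59\right) 1 \cdot 6 \left(-5\right)} = - \frac{26940}{\left(-2\right) \left(-59\right) 1 \cdot 6 \left(-5\right)} = - \frac{26940}{118 \cdot 6 \left(-5\right)} = - \frac{26940}{118 \left(-30\right)} = - \frac{26940}{-3540} = \left(-26940\right) \left(- \frac{1}{3540}\right) = \frac{449}{59}$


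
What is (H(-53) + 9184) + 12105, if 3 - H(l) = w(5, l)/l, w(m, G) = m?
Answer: 1128481/53 ≈ 21292.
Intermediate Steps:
H(l) = 3 - 5/l
(H(-53) + 9184) + 12105 = ((3 - 5/(-53)) + 9184) + 12105 = ((3 - 5*(-1/53)) + 9184) + 12105 = ((3 + 5/53) + 9184) + 12105 = (164/53 + 9184) + 12105 = 486916/53 + 12105 = 1128481/53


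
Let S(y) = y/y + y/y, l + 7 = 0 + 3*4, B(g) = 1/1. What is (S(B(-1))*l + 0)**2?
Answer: 100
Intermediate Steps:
B(g) = 1
l = 5 (l = -7 + (0 + 3*4) = -7 + (0 + 12) = -7 + 12 = 5)
S(y) = 2 (S(y) = 1 + 1 = 2)
(S(B(-1))*l + 0)**2 = (2*5 + 0)**2 = (10 + 0)**2 = 10**2 = 100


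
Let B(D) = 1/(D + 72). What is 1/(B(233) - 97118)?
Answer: -305/29620989 ≈ -1.0297e-5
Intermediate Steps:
B(D) = 1/(72 + D)
1/(B(233) - 97118) = 1/(1/(72 + 233) - 97118) = 1/(1/305 - 97118) = 1/(-29620989/305) = -305/29620989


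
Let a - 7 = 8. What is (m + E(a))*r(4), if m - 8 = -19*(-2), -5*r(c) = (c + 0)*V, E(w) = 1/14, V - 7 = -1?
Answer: -1548/7 ≈ -221.14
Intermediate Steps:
V = 6 (V = 7 - 1 = 6)
a = 15 (a = 7 + 8 = 15)
E(w) = 1/14
r(c) = -6*c/5 (r(c) = -(c + 0)*6/5 = -c*6/5 = -6*c/5)
m = 46 (m = 8 - 19*(-2) = 8 + 38 = 46)
(m + E(a))*r(4) = (46 + 1/14)*(-6/5*4) = (645/14)*(-24/5) = -1548/7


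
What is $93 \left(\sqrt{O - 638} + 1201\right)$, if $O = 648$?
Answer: $111693 + 93 \sqrt{10} \approx 1.1199 \cdot 10^{5}$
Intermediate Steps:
$93 \left(\sqrt{O - 638} + 1201\right) = 93 \left(\sqrt{648 - 638} + 1201\right) = 93 \left(\sqrt{10} + 1201\right) = 93 \left(1201 + \sqrt{10}\right) = 111693 + 93 \sqrt{10}$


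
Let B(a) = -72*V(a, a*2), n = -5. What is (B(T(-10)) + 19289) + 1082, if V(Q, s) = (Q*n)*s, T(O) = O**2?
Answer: 7220371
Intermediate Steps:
V(Q, s) = -5*Q*s (V(Q, s) = (Q*(-5))*s = (-5*Q)*s = -5*Q*s)
B(a) = 720*a**2 (B(a) = -(-360)*a*a*2 = -(-360)*a*2*a = -(-720)*a**2 = 720*a**2)
(B(T(-10)) + 19289) + 1082 = (720*((-10)**2)**2 + 19289) + 1082 = (720*100**2 + 19289) + 1082 = (720*10000 + 19289) + 1082 = (7200000 + 19289) + 1082 = 7219289 + 1082 = 7220371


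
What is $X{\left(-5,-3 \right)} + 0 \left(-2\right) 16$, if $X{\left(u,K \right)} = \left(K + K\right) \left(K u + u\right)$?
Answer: $-60$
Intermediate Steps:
$X{\left(u,K \right)} = 2 K \left(u + K u\right)$
$X{\left(-5,-3 \right)} + 0 \left(-2\right) 16 = 2 \left(-3\right) \left(-5\right) \left(1 - 3\right) + 0 \left(-2\right) 16 = 2 \left(-3\right) \left(-5\right) \left(-2\right) + 0 \cdot 16 = -60 + 0 = -60$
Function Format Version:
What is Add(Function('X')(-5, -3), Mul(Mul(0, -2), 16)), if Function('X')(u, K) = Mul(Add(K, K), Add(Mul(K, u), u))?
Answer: -60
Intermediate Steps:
Function('X')(u, K) = Mul(2, K, Add(u, Mul(K, u))) (Function('X')(u, K) = Mul(Mul(2, K), Add(u, Mul(K, u))) = Mul(2, K, Add(u, Mul(K, u))))
Add(Function('X')(-5, -3), Mul(Mul(0, -2), 16)) = Add(Mul(2, -3, -5, Add(1, -3)), Mul(Mul(0, -2), 16)) = Add(Mul(2, -3, -5, -2), Mul(0, 16)) = Add(-60, 0) = -60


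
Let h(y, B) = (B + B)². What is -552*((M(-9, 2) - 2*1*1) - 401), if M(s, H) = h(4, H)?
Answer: 213624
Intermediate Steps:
h(y, B) = 4*B² (h(y, B) = (2*B)² = 4*B²)
M(s, H) = 4*H²
-552*((M(-9, 2) - 2*1*1) - 401) = -552*((4*2² - 2*1*1) - 401) = -552*((4*4 - 2*1) - 401) = -552*((16 - 2) - 401) = -552*(14 - 401) = -552*(-387) = 213624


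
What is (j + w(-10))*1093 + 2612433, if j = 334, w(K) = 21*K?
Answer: 2747965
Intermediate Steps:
(j + w(-10))*1093 + 2612433 = (334 + 21*(-10))*1093 + 2612433 = (334 - 210)*1093 + 2612433 = 124*1093 + 2612433 = 135532 + 2612433 = 2747965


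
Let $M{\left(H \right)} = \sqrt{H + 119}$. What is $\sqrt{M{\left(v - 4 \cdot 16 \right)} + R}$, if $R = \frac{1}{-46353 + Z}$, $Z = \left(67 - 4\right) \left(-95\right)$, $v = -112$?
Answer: $\frac{\sqrt{-52338 + 2739266244 i \sqrt{57}}}{52338} \approx 1.9429 + 1.9429 i$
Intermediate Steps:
$Z = -5985$ ($Z = 63 \left(-95\right) = -5985$)
$M{\left(H \right)} = \sqrt{119 + H}$
$R = - \frac{1}{52338}$ ($R = \frac{1}{-46353 - 5985} = \frac{1}{-52338} = - \frac{1}{52338} \approx -1.9107 \cdot 10^{-5}$)
$\sqrt{M{\left(v - 4 \cdot 16 \right)} + R} = \sqrt{\sqrt{119 - \left(112 + 4 \cdot 16\right)} - \frac{1}{52338}} = \sqrt{\sqrt{119 - 176} - \frac{1}{52338}} = \sqrt{\sqrt{-57} - \frac{1}{52338}} = \sqrt{i \sqrt{57} - \frac{1}{52338}} = \sqrt{- \frac{1}{52338} + i \sqrt{57}}$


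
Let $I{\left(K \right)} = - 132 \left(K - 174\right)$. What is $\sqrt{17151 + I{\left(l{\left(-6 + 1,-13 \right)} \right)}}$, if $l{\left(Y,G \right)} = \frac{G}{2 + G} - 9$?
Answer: $\sqrt{41151} \approx 202.86$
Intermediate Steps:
$l{\left(Y,G \right)} = -9 + \frac{G}{2 + G}$ ($l{\left(Y,G \right)} = \frac{G}{2 + G} - 9 = -9 + \frac{G}{2 + G}$)
$I{\left(K \right)} = 22968 - 132 K$ ($I{\left(K \right)} = - 132 \left(-174 + K\right) = 22968 - 132 K$)
$\sqrt{17151 + I{\left(l{\left(-6 + 1,-13 \right)} \right)}} = \sqrt{17151 + \left(22968 - 132 \frac{2 \left(-9 - -52\right)}{2 - 13}\right)} = \sqrt{17151 + \left(22968 - 132 \frac{2 \left(-9 + 52\right)}{-11}\right)} = \sqrt{17151 + \left(22968 - 132 \cdot 2 \left(- \frac{1}{11}\right) 43\right)} = \sqrt{17151 + \left(22968 - -1032\right)} = \sqrt{17151 + \left(22968 + 1032\right)} = \sqrt{17151 + 24000} = \sqrt{41151}$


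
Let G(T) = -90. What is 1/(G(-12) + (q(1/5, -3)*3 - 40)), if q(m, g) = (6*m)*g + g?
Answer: -5/749 ≈ -0.0066756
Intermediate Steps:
q(m, g) = g + 6*g*m (q(m, g) = 6*g*m + g = g + 6*g*m)
1/(G(-12) + (q(1/5, -3)*3 - 40)) = 1/(-90 + (-3*(1 + 6/5)*3 - 40)) = 1/(-90 + (-3*11/5*3 - 40)) = 1/(-90 + (-33/5*3 - 40)) = 1/(-90 + (-99/5 - 40)) = 1/(-90 - 299/5) = 1/(-749/5) = -5/749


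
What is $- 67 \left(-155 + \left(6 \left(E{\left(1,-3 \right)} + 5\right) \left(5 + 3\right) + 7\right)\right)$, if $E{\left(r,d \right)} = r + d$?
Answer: $268$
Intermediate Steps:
$E{\left(r,d \right)} = d + r$
$- 67 \left(-155 + \left(6 \left(E{\left(1,-3 \right)} + 5\right) \left(5 + 3\right) + 7\right)\right) = - 67 \left(-155 + \left(6 \left(\left(-3 + 1\right) + 5\right) \left(5 + 3\right) + 7\right)\right) = - 67 \left(-155 + \left(6 \left(-2 + 5\right) 8 + 7\right)\right) = - 67 \left(-155 + \left(6 \cdot 3 \cdot 8 + 7\right)\right) = - 67 \left(-155 + \left(6 \cdot 24 + 7\right)\right) = - 67 \left(-155 + \left(144 + 7\right)\right) = - 67 \left(-155 + 151\right) = \left(-67\right) \left(-4\right) = 268$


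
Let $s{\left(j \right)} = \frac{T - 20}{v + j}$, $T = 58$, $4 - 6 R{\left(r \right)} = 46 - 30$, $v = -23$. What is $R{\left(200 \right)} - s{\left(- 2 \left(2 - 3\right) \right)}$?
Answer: $- \frac{4}{21} \approx -0.19048$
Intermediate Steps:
$R{\left(r \right)} = -2$ ($R{\left(r \right)} = \frac{2}{3} - \frac{46 - 30}{6} = \frac{2}{3} - \frac{8}{3} = -2$)
$s{\left(j \right)} = \frac{38}{-23 + j}$ ($s{\left(j \right)} = \frac{58 - 20}{-23 + j} = \frac{38}{-23 + j}$)
$R{\left(200 \right)} - s{\left(- 2 \left(2 - 3\right) \right)} = -2 - \frac{38}{-23 - 2 \left(2 - 3\right)} = -2 - \frac{38}{-23 - -2} = -2 - \frac{38}{-23 + 2} = -2 - \frac{38}{-21} = -2 - 38 \left(- \frac{1}{21}\right) = -2 - - \frac{38}{21} = -2 + \frac{38}{21} = - \frac{4}{21}$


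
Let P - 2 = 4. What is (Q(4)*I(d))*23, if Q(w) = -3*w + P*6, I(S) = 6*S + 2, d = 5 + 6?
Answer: 37536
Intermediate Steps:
P = 6 (P = 2 + 4 = 6)
d = 11
I(S) = 2 + 6*S
Q(w) = 36 - 3*w (Q(w) = -3*w + 6*6 = -3*w + 36 = 36 - 3*w)
(Q(4)*I(d))*23 = ((36 - 3*4)*(2 + 6*11))*23 = ((36 - 12)*(2 + 66))*23 = (24*68)*23 = 1632*23 = 37536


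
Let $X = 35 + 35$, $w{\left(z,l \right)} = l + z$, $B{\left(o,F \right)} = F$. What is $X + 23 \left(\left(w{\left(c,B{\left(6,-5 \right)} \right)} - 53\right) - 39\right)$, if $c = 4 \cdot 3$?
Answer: $-1885$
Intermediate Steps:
$c = 12$
$X = 70$
$X + 23 \left(\left(w{\left(c,B{\left(6,-5 \right)} \right)} - 53\right) - 39\right) = 70 + 23 \left(\left(\left(-5 + 12\right) - 53\right) - 39\right) = 70 + 23 \left(\left(7 - 53\right) - 39\right) = 70 + 23 \left(-46 - 39\right) = 70 + 23 \left(-85\right) = 70 - 1955 = -1885$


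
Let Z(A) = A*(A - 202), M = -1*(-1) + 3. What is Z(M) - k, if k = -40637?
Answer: 39845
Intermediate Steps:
M = 4 (M = 1 + 3 = 4)
Z(A) = A*(-202 + A)
Z(M) - k = 4*(-202 + 4) - 1*(-40637) = 4*(-198) + 40637 = -792 + 40637 = 39845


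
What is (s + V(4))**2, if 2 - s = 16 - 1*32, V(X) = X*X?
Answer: 1156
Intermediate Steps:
V(X) = X**2
s = 18 (s = 2 - (16 - 1*32) = 2 - (16 - 32) = 2 - 1*(-16) = 2 + 16 = 18)
(s + V(4))**2 = (18 + 4**2)**2 = (18 + 16)**2 = 34**2 = 1156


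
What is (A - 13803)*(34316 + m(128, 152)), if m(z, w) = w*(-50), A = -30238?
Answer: -1176599356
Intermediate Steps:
m(z, w) = -50*w
(A - 13803)*(34316 + m(128, 152)) = (-30238 - 13803)*(34316 - 50*152) = -44041*(34316 - 7600) = -44041*26716 = -1176599356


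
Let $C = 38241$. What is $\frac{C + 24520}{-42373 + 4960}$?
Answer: $- \frac{62761}{37413} \approx -1.6775$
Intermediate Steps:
$\frac{C + 24520}{-42373 + 4960} = \frac{38241 + 24520}{-42373 + 4960} = \frac{62761}{-37413} = 62761 \left(- \frac{1}{37413}\right) = - \frac{62761}{37413}$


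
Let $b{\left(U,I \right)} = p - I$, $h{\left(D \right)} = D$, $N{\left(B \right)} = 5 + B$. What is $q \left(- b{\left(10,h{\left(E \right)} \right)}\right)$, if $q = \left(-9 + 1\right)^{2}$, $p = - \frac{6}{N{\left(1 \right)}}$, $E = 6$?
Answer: $448$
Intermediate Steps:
$p = -1$ ($p = - \frac{6}{5 + 1} = - \frac{6}{6} = \left(-6\right) \frac{1}{6} = -1$)
$b{\left(U,I \right)} = -1 - I$
$q = 64$ ($q = \left(-8\right)^{2} = 64$)
$q \left(- b{\left(10,h{\left(E \right)} \right)}\right) = 64 \left(- (-1 - 6)\right) = 64 \left(\left(-1\right) \left(-7\right)\right) = 64 \cdot 7 = 448$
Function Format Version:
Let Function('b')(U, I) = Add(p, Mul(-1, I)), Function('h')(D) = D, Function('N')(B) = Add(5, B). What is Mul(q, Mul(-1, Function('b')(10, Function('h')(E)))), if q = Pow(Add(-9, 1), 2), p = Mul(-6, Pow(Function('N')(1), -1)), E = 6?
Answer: 448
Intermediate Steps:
p = -1 (p = Mul(-6, Pow(Add(5, 1), -1)) = Mul(-6, Pow(6, -1)) = Mul(-6, Rational(1, 6)) = -1)
Function('b')(U, I) = Add(-1, Mul(-1, I))
q = 64 (q = Pow(-8, 2) = 64)
Mul(q, Mul(-1, Function('b')(10, Function('h')(E)))) = Mul(64, Mul(-1, Add(-1, Mul(-1, 6)))) = Mul(64, Mul(-1, Add(-1, -6))) = Mul(64, Mul(-1, -7)) = Mul(64, 7) = 448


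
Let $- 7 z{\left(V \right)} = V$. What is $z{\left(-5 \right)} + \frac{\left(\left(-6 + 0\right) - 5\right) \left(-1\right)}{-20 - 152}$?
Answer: $\frac{783}{1204} \approx 0.65033$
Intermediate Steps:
$z{\left(V \right)} = - \frac{V}{7}$
$z{\left(-5 \right)} + \frac{\left(\left(-6 + 0\right) - 5\right) \left(-1\right)}{-20 - 152} = \left(- \frac{1}{7}\right) \left(-5\right) + \frac{\left(\left(-6 + 0\right) - 5\right) \left(-1\right)}{-20 - 152} = \frac{5}{7} + \frac{\left(-6 - 5\right) \left(-1\right)}{-172} = \frac{5}{7} - \frac{\left(-11\right) \left(-1\right)}{172} = \frac{5}{7} - \frac{11}{172} = \frac{783}{1204}$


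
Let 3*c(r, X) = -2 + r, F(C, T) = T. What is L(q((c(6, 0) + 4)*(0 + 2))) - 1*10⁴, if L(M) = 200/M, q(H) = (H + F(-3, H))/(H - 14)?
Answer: -40125/4 ≈ -10031.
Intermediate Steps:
c(r, X) = -⅔ + r/3 (c(r, X) = (-2 + r)/3 = -⅔ + r/3)
q(H) = 2*H/(-14 + H) (q(H) = (H + H)/(H - 14) = (2*H)/(-14 + H) = 2*H/(-14 + H))
L(q((c(6, 0) + 4)*(0 + 2))) - 1*10⁴ = 200/((2*(((-⅔ + (⅓)*6) + 4)*(0 + 2))/(-14 + ((-⅔ + (⅓)*6) + 4)*(0 + 2)))) - 1*10⁴ = 200/((2*(((-⅔ + 2) + 4)*2)/(-14 + ((-⅔ + 2) + 4)*2))) - 1*10000 = 200/((2*((4/3 + 4)*2)/(-14 + (4/3 + 4)*2))) - 10000 = 200/((2*((16/3)*2)/(-14 + (16/3)*2))) - 10000 = 200/((2*(32/3)/(-14 + 32/3))) - 10000 = 200/((2*(32/3)/(-10/3))) - 10000 = 200/((2*(32/3)*(-3/10))) - 10000 = 200/(-32/5) - 10000 = 200*(-5/32) - 10000 = -125/4 - 10000 = -40125/4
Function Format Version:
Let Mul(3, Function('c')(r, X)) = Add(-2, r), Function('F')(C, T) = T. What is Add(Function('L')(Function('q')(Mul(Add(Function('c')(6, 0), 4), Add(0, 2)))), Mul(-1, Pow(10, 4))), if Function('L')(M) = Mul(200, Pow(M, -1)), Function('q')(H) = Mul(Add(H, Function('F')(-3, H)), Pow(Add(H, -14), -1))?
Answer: Rational(-40125, 4) ≈ -10031.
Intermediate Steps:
Function('c')(r, X) = Add(Rational(-2, 3), Mul(Rational(1, 3), r)) (Function('c')(r, X) = Mul(Rational(1, 3), Add(-2, r)) = Add(Rational(-2, 3), Mul(Rational(1, 3), r)))
Function('q')(H) = Mul(2, H, Pow(Add(-14, H), -1)) (Function('q')(H) = Mul(Add(H, H), Pow(Add(H, -14), -1)) = Mul(Mul(2, H), Pow(Add(-14, H), -1)) = Mul(2, H, Pow(Add(-14, H), -1)))
Add(Function('L')(Function('q')(Mul(Add(Function('c')(6, 0), 4), Add(0, 2)))), Mul(-1, Pow(10, 4))) = Add(Mul(200, Pow(Mul(2, Mul(Add(Add(Rational(-2, 3), Mul(Rational(1, 3), 6)), 4), Add(0, 2)), Pow(Add(-14, Mul(Add(Add(Rational(-2, 3), Mul(Rational(1, 3), 6)), 4), Add(0, 2))), -1)), -1)), Mul(-1, Pow(10, 4))) = Add(Mul(200, Pow(Mul(2, Mul(Add(Add(Rational(-2, 3), 2), 4), 2), Pow(Add(-14, Mul(Add(Add(Rational(-2, 3), 2), 4), 2)), -1)), -1)), Mul(-1, 10000)) = Add(Mul(200, Pow(Mul(2, Mul(Add(Rational(4, 3), 4), 2), Pow(Add(-14, Mul(Add(Rational(4, 3), 4), 2)), -1)), -1)), -10000) = Add(Mul(200, Pow(Mul(2, Mul(Rational(16, 3), 2), Pow(Add(-14, Mul(Rational(16, 3), 2)), -1)), -1)), -10000) = Add(Mul(200, Pow(Mul(2, Rational(32, 3), Pow(Add(-14, Rational(32, 3)), -1)), -1)), -10000) = Add(Mul(200, Pow(Mul(2, Rational(32, 3), Pow(Rational(-10, 3), -1)), -1)), -10000) = Add(Mul(200, Pow(Mul(2, Rational(32, 3), Rational(-3, 10)), -1)), -10000) = Add(Mul(200, Pow(Rational(-32, 5), -1)), -10000) = Add(Mul(200, Rational(-5, 32)), -10000) = Add(Rational(-125, 4), -10000) = Rational(-40125, 4)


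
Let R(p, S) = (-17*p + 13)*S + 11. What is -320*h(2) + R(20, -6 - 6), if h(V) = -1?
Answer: 4255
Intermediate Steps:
R(p, S) = 11 + S*(13 - 17*p) (R(p, S) = (13 - 17*p)*S + 11 = S*(13 - 17*p) + 11 = 11 + S*(13 - 17*p))
-320*h(2) + R(20, -6 - 6) = -320*(-1) + (11 + 13*(-6 - 6) - 17*(-6 - 6)*20) = 320 + (11 + 13*(-12) - 17*(-12)*20) = 320 + (11 - 156 + 4080) = 320 + 3935 = 4255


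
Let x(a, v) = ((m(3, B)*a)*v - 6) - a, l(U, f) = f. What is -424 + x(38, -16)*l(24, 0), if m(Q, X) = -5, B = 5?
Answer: -424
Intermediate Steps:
x(a, v) = -6 - a - 5*a*v (x(a, v) = ((-5*a)*v - 6) - a = (-5*a*v - 6) - a = (-6 - 5*a*v) - a = -6 - a - 5*a*v)
-424 + x(38, -16)*l(24, 0) = -424 + (-6 - 1*38 - 5*38*(-16))*0 = -424 + (-6 - 38 + 3040)*0 = -424 + 2996*0 = -424 + 0 = -424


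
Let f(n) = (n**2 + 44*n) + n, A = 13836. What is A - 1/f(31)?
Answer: 32597615/2356 ≈ 13836.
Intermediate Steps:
f(n) = n**2 + 45*n
A - 1/f(31) = 13836 - 1/(31*(45 + 31)) = 13836 - 1/(31*76) = 13836 - 1/2356 = 32597615/2356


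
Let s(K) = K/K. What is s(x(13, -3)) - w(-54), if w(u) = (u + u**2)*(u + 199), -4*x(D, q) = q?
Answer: -414989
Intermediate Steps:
x(D, q) = -q/4
s(K) = 1
w(u) = (199 + u)*(u + u**2) (w(u) = (u + u**2)*(199 + u) = (199 + u)*(u + u**2))
s(x(13, -3)) - w(-54) = 1 - (-54)*(199 + (-54)**2 + 200*(-54)) = 1 - (-54)*(199 + 2916 - 10800) = 1 - (-54)*(-7685) = 1 - 1*414990 = 1 - 414990 = -414989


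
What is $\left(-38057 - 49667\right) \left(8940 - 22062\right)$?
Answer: $1151114328$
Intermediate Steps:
$\left(-38057 - 49667\right) \left(8940 - 22062\right) = \left(-87724\right) \left(-13122\right) = 1151114328$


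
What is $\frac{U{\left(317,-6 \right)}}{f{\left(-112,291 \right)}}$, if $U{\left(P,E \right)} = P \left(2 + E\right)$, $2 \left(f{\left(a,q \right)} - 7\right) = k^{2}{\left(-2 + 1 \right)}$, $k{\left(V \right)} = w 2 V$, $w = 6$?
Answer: $- \frac{1268}{79} \approx -16.051$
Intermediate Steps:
$k{\left(V \right)} = 12 V$ ($k{\left(V \right)} = 6 \cdot 2 V = 12 V$)
$f{\left(a,q \right)} = 79$ ($f{\left(a,q \right)} = 7 + \frac{\left(12 \left(-2 + 1\right)\right)^{2}}{2} = 7 + \frac{\left(12 \left(-1\right)\right)^{2}}{2} = 7 + \frac{\left(-12\right)^{2}}{2} = 7 + \frac{1}{2} \cdot 144 = 7 + 72 = 79$)
$\frac{U{\left(317,-6 \right)}}{f{\left(-112,291 \right)}} = \frac{317 \left(2 - 6\right)}{79} = 317 \left(-4\right) \frac{1}{79} = \left(-1268\right) \frac{1}{79} = - \frac{1268}{79}$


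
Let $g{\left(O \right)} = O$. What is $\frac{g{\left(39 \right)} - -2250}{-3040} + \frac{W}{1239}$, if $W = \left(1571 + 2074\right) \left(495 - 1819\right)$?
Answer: $- \frac{4891271757}{1255520} \approx -3895.8$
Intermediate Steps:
$W = -4825980$ ($W = 3645 \left(-1324\right) = -4825980$)
$\frac{g{\left(39 \right)} - -2250}{-3040} + \frac{W}{1239} = \frac{39 - -2250}{-3040} - \frac{4825980}{1239} = \left(39 + 2250\right) \left(- \frac{1}{3040}\right) - \frac{1608660}{413} = 2289 \left(- \frac{1}{3040}\right) - \frac{1608660}{413} = - \frac{2289}{3040} - \frac{1608660}{413} = - \frac{4891271757}{1255520}$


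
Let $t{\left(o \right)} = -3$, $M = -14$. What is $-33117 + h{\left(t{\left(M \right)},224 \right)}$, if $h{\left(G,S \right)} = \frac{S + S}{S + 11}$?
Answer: $- \frac{7782047}{235} \approx -33115.0$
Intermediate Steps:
$h{\left(G,S \right)} = \frac{2 S}{11 + S}$
$-33117 + h{\left(t{\left(M \right)},224 \right)} = -33117 + 2 \cdot 224 \frac{1}{11 + 224} = -33117 + 2 \cdot 224 \cdot \frac{1}{235} = -33117 + \frac{448}{235} = - \frac{7782047}{235}$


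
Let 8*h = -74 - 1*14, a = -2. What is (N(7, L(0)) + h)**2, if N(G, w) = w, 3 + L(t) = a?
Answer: 256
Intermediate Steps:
L(t) = -5 (L(t) = -3 - 2 = -5)
h = -11 (h = (-74 - 1*14)/8 = (-74 - 14)/8 = (1/8)*(-88) = -11)
(N(7, L(0)) + h)**2 = (-5 - 11)**2 = (-16)**2 = 256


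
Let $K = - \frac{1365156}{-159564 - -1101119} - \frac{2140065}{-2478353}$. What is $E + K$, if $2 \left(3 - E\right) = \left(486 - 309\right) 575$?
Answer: $- \frac{237481274101254621}{4667011317830} \approx -50885.0$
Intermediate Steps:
$K = - \frac{1368349566993}{2333505658915}$ ($K = - \frac{1365156}{-159564 + 1101119} - - \frac{2140065}{2478353} = - \frac{1365156}{941555} + \frac{2140065}{2478353} = - \frac{1368349566993}{2333505658915} \approx -0.58639$)
$E = - \frac{101769}{2}$ ($E = 3 - \frac{\left(486 - 309\right) 575}{2} = 3 - \frac{177 \cdot 575}{2} = 3 - \frac{101775}{2} = - \frac{101769}{2} \approx -50885.0$)
$E + K = - \frac{101769}{2} - \frac{1368349566993}{2333505658915} = - \frac{237481274101254621}{4667011317830}$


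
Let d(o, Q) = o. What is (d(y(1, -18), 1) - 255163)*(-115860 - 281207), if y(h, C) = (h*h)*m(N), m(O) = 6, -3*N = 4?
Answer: 101314424519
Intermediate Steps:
N = -4/3 (N = -⅓*4 = -4/3 ≈ -1.3333)
y(h, C) = 6*h² (y(h, C) = (h*h)*6 = h²*6 = 6*h²)
(d(y(1, -18), 1) - 255163)*(-115860 - 281207) = (6*1² - 255163)*(-115860 - 281207) = (6*1 - 255163)*(-397067) = (6 - 255163)*(-397067) = -255157*(-397067) = 101314424519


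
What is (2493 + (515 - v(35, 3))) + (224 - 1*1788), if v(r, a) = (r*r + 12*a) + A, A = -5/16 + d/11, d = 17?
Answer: 31991/176 ≈ 181.77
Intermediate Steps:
A = 217/176 (A = -5/16 + 17/11 = 217/176 ≈ 1.2330)
v(r, a) = 217/176 + r**2 + 12*a (v(r, a) = (r*r + 12*a) + 217/176 = (r**2 + 12*a) + 217/176 = 217/176 + r**2 + 12*a)
(2493 + (515 - v(35, 3))) + (224 - 1*1788) = (2493 + (515 - (217/176 + 35**2 + 12*3))) + (224 - 1*1788) = (2493 + (515 - (217/176 + 1225 + 36))) + (224 - 1788) = (2493 + (515 - 1*222153/176)) - 1564 = (2493 + (515 - 222153/176)) - 1564 = (2493 - 131513/176) - 1564 = 307255/176 - 1564 = 31991/176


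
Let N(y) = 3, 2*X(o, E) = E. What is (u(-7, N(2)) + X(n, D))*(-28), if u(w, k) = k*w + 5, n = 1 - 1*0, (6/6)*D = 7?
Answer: 350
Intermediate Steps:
D = 7
n = 1 (n = 1 + 0 = 1)
X(o, E) = E/2
u(w, k) = 5 + k*w
(u(-7, N(2)) + X(n, D))*(-28) = ((5 + 3*(-7)) + (½)*7)*(-28) = ((5 - 21) + 7/2)*(-28) = (-16 + 7/2)*(-28) = -25/2*(-28) = 350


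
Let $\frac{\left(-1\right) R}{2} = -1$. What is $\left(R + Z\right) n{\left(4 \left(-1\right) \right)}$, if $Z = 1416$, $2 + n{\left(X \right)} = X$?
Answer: $-8508$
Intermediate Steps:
$n{\left(X \right)} = -2 + X$
$R = 2$ ($R = \left(-2\right) \left(-1\right) = 2$)
$\left(R + Z\right) n{\left(4 \left(-1\right) \right)} = \left(2 + 1416\right) \left(-2 + 4 \left(-1\right)\right) = 1418 \left(-2 - 4\right) = 1418 \left(-6\right) = -8508$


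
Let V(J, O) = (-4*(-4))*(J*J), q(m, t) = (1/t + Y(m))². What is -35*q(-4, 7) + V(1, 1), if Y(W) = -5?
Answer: -5668/7 ≈ -809.71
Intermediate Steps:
q(m, t) = (-5 + 1/t)² (q(m, t) = (1/t - 5)² = (-5 + 1/t)²)
V(J, O) = 16*J²
-35*q(-4, 7) + V(1, 1) = -35*(1 - 5*7)²/7² + 16*1² = -5*(1 - 35)²/7 + 16*1 = -5*(-34)²/7 + 16 = -5*1156/7 + 16 = -35*1156/49 + 16 = -5780/7 + 16 = -5668/7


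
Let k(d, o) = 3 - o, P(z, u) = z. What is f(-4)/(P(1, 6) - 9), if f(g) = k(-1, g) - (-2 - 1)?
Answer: -5/4 ≈ -1.2500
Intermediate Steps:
f(g) = 6 - g (f(g) = (3 - g) - (-2 - 1) = (3 - g) - 1*(-3) = (3 - g) + 3 = 6 - g)
f(-4)/(P(1, 6) - 9) = (6 - 1*(-4))/(1 - 9) = (6 + 4)/(-8) = 10*(-⅛) = -5/4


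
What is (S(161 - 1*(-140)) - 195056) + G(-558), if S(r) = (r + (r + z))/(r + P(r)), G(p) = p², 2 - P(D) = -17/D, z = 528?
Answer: 1060995589/9122 ≈ 1.1631e+5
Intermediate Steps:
P(D) = 2 + 17/D (P(D) = 2 - (-17)/D = 2 + 17/D)
S(r) = (528 + 2*r)/(2 + r + 17/r) (S(r) = (r + (r + 528))/(r + (2 + 17/r)) = (r + (528 + r))/(2 + r + 17/r) = (528 + 2*r)/(2 + r + 17/r))
(S(161 - 1*(-140)) - 195056) + G(-558) = (2*(161 - 1*(-140))*(264 + (161 - 1*(-140)))/(17 + (161 - 1*(-140))² + 2*(161 - 1*(-140))) - 195056) + (-558)² = (2*(161 + 140)*(264 + (161 + 140))/(17 + (161 + 140)² + 2*(161 + 140)) - 195056) + 311364 = (2*301*(264 + 301)/(17 + 301² + 2*301) - 195056) + 311364 = (2*301*565/(17 + 90601 + 602) - 195056) + 311364 = (2*301*565/91220 - 195056) + 311364 = (2*301*(1/91220)*565 - 195056) + 311364 = (34013/9122 - 195056) + 311364 = -1779266819/9122 + 311364 = 1060995589/9122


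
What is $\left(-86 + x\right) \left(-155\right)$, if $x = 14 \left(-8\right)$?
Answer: $30690$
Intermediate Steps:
$x = -112$
$\left(-86 + x\right) \left(-155\right) = \left(-86 - 112\right) \left(-155\right) = \left(-198\right) \left(-155\right) = 30690$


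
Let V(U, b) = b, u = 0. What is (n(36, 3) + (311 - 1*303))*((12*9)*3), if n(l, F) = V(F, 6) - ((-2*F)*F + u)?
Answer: 10368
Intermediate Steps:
n(l, F) = 6 + 2*F² (n(l, F) = 6 - ((-2*F)*F + 0) = 6 - (-2*F² + 0) = 6 - (-2)*F² = 6 + 2*F²)
(n(36, 3) + (311 - 1*303))*((12*9)*3) = ((6 + 2*3²) + (311 - 1*303))*((12*9)*3) = ((6 + 2*9) + (311 - 303))*(108*3) = ((6 + 18) + 8)*324 = (24 + 8)*324 = 32*324 = 10368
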